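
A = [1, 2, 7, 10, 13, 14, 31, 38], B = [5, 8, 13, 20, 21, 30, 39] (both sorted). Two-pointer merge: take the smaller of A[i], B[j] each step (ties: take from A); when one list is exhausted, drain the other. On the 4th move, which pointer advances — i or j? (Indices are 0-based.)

i=0 j=0: A[i]=1<=B[j]=5 take 1, i++
i=1 j=0: A[i]=2<=B[j]=5 take 2, i++
i=2 j=0: A[i]=7>B[j]=5 take 5, j++
i=2 j=1: A[i]=7<=B[j]=8 take 7, i++

i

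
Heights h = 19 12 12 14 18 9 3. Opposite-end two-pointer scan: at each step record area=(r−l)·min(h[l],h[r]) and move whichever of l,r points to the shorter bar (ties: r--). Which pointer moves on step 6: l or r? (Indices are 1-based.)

r

l=1 r=7: min(19,3)*6=18 best=18 *, r--
l=1 r=6: min(19,9)*5=45 best=45 *, r--
l=1 r=5: min(19,18)*4=72 best=72 *, r--
l=1 r=4: min(19,14)*3=42 best=72, r--
l=1 r=3: min(19,12)*2=24 best=72, r--
l=1 r=2: min(19,12)*1=12 best=72, r--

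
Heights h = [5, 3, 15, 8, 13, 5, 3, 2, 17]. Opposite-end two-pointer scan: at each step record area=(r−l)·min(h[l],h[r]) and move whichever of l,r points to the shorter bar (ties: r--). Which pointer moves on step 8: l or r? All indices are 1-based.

l

[1,9] min(5,17)*8=40 best=40 * → l++
[2,9] min(3,17)*7=21 best=40 → l++
[3,9] min(15,17)*6=90 best=90 * → l++
[4,9] min(8,17)*5=40 best=90 → l++
[5,9] min(13,17)*4=52 best=90 → l++
[6,9] min(5,17)*3=15 best=90 → l++
[7,9] min(3,17)*2=6 best=90 → l++
[8,9] min(2,17)*1=2 best=90 → l++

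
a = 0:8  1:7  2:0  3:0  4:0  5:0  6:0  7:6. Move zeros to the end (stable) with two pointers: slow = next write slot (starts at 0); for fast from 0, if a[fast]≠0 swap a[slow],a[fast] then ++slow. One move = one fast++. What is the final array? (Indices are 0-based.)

slow=0 fast=0: a[fast]=8≠0 swap→a[0]=8, slow++,fast++
slow=1 fast=1: a[fast]=7≠0 swap→a[1]=7, slow++,fast++
slow=2 fast=2: a[fast]=0, fast++
slow=2 fast=3: a[fast]=0, fast++
slow=2 fast=4: a[fast]=0, fast++
slow=2 fast=5: a[fast]=0, fast++
slow=2 fast=6: a[fast]=0, fast++
slow=2 fast=7: a[fast]=6≠0 swap→a[2]=6, slow++,fast++

[8, 7, 6, 0, 0, 0, 0, 0]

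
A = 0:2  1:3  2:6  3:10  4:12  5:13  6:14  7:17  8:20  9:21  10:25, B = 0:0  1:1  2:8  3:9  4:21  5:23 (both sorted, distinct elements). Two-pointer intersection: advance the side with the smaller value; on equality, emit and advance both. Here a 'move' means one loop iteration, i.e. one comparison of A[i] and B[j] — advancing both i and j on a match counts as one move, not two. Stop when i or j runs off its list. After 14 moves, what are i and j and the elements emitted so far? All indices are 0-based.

i=10, j=5, emitted=[21]

i=0 j=0: 2>0, j++
i=0 j=1: 2>1, j++
i=0 j=2: 2<8, i++
i=1 j=2: 3<8, i++
i=2 j=2: 6<8, i++
i=3 j=2: 10>8, j++
i=3 j=3: 10>9, j++
i=3 j=4: 10<21, i++
i=4 j=4: 12<21, i++
i=5 j=4: 13<21, i++
i=6 j=4: 14<21, i++
i=7 j=4: 17<21, i++
i=8 j=4: 20<21, i++
i=9 j=4: 21==21 emit, i++,j++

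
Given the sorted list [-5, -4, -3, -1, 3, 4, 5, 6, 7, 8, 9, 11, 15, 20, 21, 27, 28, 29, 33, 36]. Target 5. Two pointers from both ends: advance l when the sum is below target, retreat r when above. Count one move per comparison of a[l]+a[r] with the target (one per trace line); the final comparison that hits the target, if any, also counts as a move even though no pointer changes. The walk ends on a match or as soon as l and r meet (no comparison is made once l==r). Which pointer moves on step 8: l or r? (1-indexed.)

l=1 r=20: -5+36=31 >5, r--
l=1 r=19: -5+33=28 >5, r--
l=1 r=18: -5+29=24 >5, r--
l=1 r=17: -5+28=23 >5, r--
l=1 r=16: -5+27=22 >5, r--
l=1 r=15: -5+21=16 >5, r--
l=1 r=14: -5+20=15 >5, r--
l=1 r=13: -5+15=10 >5, r--

r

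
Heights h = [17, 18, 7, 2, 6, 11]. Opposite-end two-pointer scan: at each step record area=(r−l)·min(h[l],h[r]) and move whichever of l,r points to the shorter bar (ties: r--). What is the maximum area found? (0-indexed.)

l=0 r=5: min(17,11)*5=55 best=55 *, r--
l=0 r=4: min(17,6)*4=24 best=55, r--
l=0 r=3: min(17,2)*3=6 best=55, r--
l=0 r=2: min(17,7)*2=14 best=55, r--
l=0 r=1: min(17,18)*1=17 best=55, l++

max area = 55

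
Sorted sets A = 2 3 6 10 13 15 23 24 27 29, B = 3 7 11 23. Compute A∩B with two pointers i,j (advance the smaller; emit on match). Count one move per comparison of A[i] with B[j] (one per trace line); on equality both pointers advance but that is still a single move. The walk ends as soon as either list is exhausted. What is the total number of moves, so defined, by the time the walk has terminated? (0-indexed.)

i=0 j=0: 2<3, i++
i=1 j=0: 3==3 emit, i++,j++
i=2 j=1: 6<7, i++
i=3 j=1: 10>7, j++
i=3 j=2: 10<11, i++
i=4 j=2: 13>11, j++
i=4 j=3: 13<23, i++
i=5 j=3: 15<23, i++
i=6 j=3: 23==23 emit, i++,j++

9 moves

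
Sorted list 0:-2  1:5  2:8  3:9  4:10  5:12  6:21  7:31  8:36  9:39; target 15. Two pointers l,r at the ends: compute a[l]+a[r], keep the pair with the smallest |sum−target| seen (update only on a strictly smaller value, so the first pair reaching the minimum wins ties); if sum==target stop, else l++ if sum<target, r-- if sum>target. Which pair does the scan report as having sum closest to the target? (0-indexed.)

[0,9] -2+39=37 d=22 * → r--
[0,8] -2+36=34 d=19 * → r--
[0,7] -2+31=29 d=14 * → r--
[0,6] -2+21=19 d=4 * → r--
[0,5] -2+12=10 d=5 → l++
[1,5] 5+12=17 d=2 * → r--
[1,4] 5+10=15 d=0 * → stop

pair (5, 10) with sum 15 (|Δ|=0)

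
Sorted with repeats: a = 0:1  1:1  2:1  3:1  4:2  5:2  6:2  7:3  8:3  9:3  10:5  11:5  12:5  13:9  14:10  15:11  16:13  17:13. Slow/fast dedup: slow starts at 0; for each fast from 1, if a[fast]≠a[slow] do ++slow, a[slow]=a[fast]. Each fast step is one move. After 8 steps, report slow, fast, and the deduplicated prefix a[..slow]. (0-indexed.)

slow=0 fast=1: a[fast]=1=a[slow] dup, fast++
slow=0 fast=2: a[fast]=1=a[slow] dup, fast++
slow=0 fast=3: a[fast]=1=a[slow] dup, fast++
slow=0 fast=4: a[fast]=2≠a[slow]=1 write a[1]=2, slow++,fast++
slow=1 fast=5: a[fast]=2=a[slow] dup, fast++
slow=1 fast=6: a[fast]=2=a[slow] dup, fast++
slow=1 fast=7: a[fast]=3≠a[slow]=2 write a[2]=3, slow++,fast++
slow=2 fast=8: a[fast]=3=a[slow] dup, fast++

slow=2, fast=9, prefix=[1, 2, 3]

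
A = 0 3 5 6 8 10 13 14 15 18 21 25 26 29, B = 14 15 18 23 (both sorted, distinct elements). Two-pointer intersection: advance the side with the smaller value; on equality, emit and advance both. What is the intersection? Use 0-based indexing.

intersection = [14, 15, 18]

i=0 j=0: 0<14, i++
i=1 j=0: 3<14, i++
i=2 j=0: 5<14, i++
i=3 j=0: 6<14, i++
i=4 j=0: 8<14, i++
i=5 j=0: 10<14, i++
i=6 j=0: 13<14, i++
i=7 j=0: 14==14 emit, i++,j++
i=8 j=1: 15==15 emit, i++,j++
i=9 j=2: 18==18 emit, i++,j++
i=10 j=3: 21<23, i++
i=11 j=3: 25>23, j++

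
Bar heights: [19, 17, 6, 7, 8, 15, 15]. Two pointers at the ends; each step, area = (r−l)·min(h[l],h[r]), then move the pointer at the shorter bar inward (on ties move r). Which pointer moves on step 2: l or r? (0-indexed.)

r

l=0 r=6: min(19,15)*6=90 best=90 *, r--
l=0 r=5: min(19,15)*5=75 best=90, r--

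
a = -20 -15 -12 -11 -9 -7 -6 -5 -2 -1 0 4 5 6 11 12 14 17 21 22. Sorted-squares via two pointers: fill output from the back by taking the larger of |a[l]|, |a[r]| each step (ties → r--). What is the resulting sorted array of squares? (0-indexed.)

[0,19] |-20|<=|22| out[19]=484 → r--
[0,18] |-20|<=|21| out[18]=441 → r--
[0,17] |-20|>|17| out[17]=400 → l++
[1,17] |-15|<=|17| out[16]=289 → r--
[1,16] |-15|>|14| out[15]=225 → l++
[2,16] |-12|<=|14| out[14]=196 → r--
[2,15] |-12|<=|12| out[13]=144 → r--
[2,14] |-12|>|11| out[12]=144 → l++
[3,14] |-11|<=|11| out[11]=121 → r--
[3,13] |-11|>|6| out[10]=121 → l++
[4,13] |-9|>|6| out[9]=81 → l++
[5,13] |-7|>|6| out[8]=49 → l++
[6,13] |-6|<=|6| out[7]=36 → r--
[6,12] |-6|>|5| out[6]=36 → l++
[7,12] |-5|<=|5| out[5]=25 → r--
[7,11] |-5|>|4| out[4]=25 → l++
[8,11] |-2|<=|4| out[3]=16 → r--
[8,10] |-2|>|0| out[2]=4 → l++
[9,10] |-1|>|0| out[1]=1 → l++
[10,10] |0|<=|0| out[0]=0 → r--

[0, 1, 4, 16, 25, 25, 36, 36, 49, 81, 121, 121, 144, 144, 196, 225, 289, 400, 441, 484]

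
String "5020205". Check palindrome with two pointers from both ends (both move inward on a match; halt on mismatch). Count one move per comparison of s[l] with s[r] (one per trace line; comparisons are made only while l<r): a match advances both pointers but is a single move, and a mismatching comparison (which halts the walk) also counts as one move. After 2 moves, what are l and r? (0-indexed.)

[0,6] '5'=='5' → l++,r--
[1,5] '0'=='0' → l++,r--

l=2, r=4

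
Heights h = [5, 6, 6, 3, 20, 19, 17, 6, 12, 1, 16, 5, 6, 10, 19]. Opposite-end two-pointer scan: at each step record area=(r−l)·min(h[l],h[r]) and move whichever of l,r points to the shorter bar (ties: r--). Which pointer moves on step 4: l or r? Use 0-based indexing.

l=0 r=14: min(5,19)*14=70 best=70 *, l++
l=1 r=14: min(6,19)*13=78 best=78 *, l++
l=2 r=14: min(6,19)*12=72 best=78, l++
l=3 r=14: min(3,19)*11=33 best=78, l++

l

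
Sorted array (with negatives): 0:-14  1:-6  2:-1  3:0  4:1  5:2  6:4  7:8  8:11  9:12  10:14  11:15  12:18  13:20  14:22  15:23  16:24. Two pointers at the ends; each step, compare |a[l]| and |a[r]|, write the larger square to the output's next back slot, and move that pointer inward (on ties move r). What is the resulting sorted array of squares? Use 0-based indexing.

[0,16] |-14|<=|24| out[16]=576 → r--
[0,15] |-14|<=|23| out[15]=529 → r--
[0,14] |-14|<=|22| out[14]=484 → r--
[0,13] |-14|<=|20| out[13]=400 → r--
[0,12] |-14|<=|18| out[12]=324 → r--
[0,11] |-14|<=|15| out[11]=225 → r--
[0,10] |-14|<=|14| out[10]=196 → r--
[0,9] |-14|>|12| out[9]=196 → l++
[1,9] |-6|<=|12| out[8]=144 → r--
[1,8] |-6|<=|11| out[7]=121 → r--
[1,7] |-6|<=|8| out[6]=64 → r--
[1,6] |-6|>|4| out[5]=36 → l++
[2,6] |-1|<=|4| out[4]=16 → r--
[2,5] |-1|<=|2| out[3]=4 → r--
[2,4] |-1|<=|1| out[2]=1 → r--
[2,3] |-1|>|0| out[1]=1 → l++
[3,3] |0|<=|0| out[0]=0 → r--

[0, 1, 1, 4, 16, 36, 64, 121, 144, 196, 196, 225, 324, 400, 484, 529, 576]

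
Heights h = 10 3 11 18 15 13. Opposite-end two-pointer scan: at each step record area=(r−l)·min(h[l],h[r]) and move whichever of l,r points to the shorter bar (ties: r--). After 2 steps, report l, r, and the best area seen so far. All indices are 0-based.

[0,5] min(10,13)*5=50 best=50 * → l++
[1,5] min(3,13)*4=12 best=50 → l++

l=2, r=5, best area=50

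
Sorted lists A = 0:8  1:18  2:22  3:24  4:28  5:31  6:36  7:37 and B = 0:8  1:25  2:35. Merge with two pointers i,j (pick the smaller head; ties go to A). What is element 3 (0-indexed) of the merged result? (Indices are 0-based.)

[i=0,j=0] A[i]=8<=B[j]=8 take 8 → i++
[i=1,j=0] A[i]=18>B[j]=8 take 8 → j++
[i=1,j=1] A[i]=18<=B[j]=25 take 18 → i++
[i=2,j=1] A[i]=22<=B[j]=25 take 22 → i++
[i=3,j=1] A[i]=24<=B[j]=25 take 24 → i++
[i=4,j=1] A[i]=28>B[j]=25 take 25 → j++
[i=4,j=2] A[i]=28<=B[j]=35 take 28 → i++
[i=5,j=2] A[i]=31<=B[j]=35 take 31 → i++
[i=6,j=2] A[i]=36>B[j]=35 take 35 → j++
[i=6,j=3] B done, take A[i]=36 → i++
[i=7,j=3] B done, take A[i]=37 → i++

merged[3] = 22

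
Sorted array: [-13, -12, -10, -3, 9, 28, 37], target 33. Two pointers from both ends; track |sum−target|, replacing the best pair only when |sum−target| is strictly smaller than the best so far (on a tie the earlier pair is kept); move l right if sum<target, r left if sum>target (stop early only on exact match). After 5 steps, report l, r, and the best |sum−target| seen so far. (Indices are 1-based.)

[1,7] -13+37=24 d=9 * → l++
[2,7] -12+37=25 d=8 * → l++
[3,7] -10+37=27 d=6 * → l++
[4,7] -3+37=34 d=1 * → r--
[4,6] -3+28=25 d=8 → l++

l=5, r=6, best |Δ|=1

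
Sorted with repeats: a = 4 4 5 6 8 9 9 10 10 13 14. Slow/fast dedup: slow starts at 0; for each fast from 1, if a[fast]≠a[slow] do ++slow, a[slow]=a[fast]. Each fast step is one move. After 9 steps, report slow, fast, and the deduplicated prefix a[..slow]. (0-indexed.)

slow=6, fast=10, prefix=[4, 5, 6, 8, 9, 10, 13]

slow=0 fast=1: a[fast]=4=a[slow] dup, fast++
slow=0 fast=2: a[fast]=5≠a[slow]=4 write a[1]=5, slow++,fast++
slow=1 fast=3: a[fast]=6≠a[slow]=5 write a[2]=6, slow++,fast++
slow=2 fast=4: a[fast]=8≠a[slow]=6 write a[3]=8, slow++,fast++
slow=3 fast=5: a[fast]=9≠a[slow]=8 write a[4]=9, slow++,fast++
slow=4 fast=6: a[fast]=9=a[slow] dup, fast++
slow=4 fast=7: a[fast]=10≠a[slow]=9 write a[5]=10, slow++,fast++
slow=5 fast=8: a[fast]=10=a[slow] dup, fast++
slow=5 fast=9: a[fast]=13≠a[slow]=10 write a[6]=13, slow++,fast++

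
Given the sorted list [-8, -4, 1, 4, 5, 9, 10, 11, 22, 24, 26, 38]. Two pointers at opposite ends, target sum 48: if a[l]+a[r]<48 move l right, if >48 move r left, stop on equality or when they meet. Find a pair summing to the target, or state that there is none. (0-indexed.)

(10, 38)

l=0 r=11: -8+38=30 <48, l++
l=1 r=11: -4+38=34 <48, l++
l=2 r=11: 1+38=39 <48, l++
l=3 r=11: 4+38=42 <48, l++
l=4 r=11: 5+38=43 <48, l++
l=5 r=11: 9+38=47 <48, l++
l=6 r=11: 10+38=48, found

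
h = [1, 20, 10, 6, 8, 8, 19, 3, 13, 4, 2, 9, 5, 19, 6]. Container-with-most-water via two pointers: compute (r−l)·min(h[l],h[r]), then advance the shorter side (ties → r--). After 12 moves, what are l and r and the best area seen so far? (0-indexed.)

l=0 r=14: min(1,6)*14=14 best=14 *, l++
l=1 r=14: min(20,6)*13=78 best=78 *, r--
l=1 r=13: min(20,19)*12=228 best=228 *, r--
l=1 r=12: min(20,5)*11=55 best=228, r--
l=1 r=11: min(20,9)*10=90 best=228, r--
l=1 r=10: min(20,2)*9=18 best=228, r--
l=1 r=9: min(20,4)*8=32 best=228, r--
l=1 r=8: min(20,13)*7=91 best=228, r--
l=1 r=7: min(20,3)*6=18 best=228, r--
l=1 r=6: min(20,19)*5=95 best=228, r--
l=1 r=5: min(20,8)*4=32 best=228, r--
l=1 r=4: min(20,8)*3=24 best=228, r--

l=1, r=3, best area=228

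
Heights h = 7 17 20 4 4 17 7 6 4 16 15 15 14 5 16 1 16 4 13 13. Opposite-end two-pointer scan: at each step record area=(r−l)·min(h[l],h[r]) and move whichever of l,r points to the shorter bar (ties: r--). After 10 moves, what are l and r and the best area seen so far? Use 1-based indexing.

[1,20] min(7,13)*19=133 best=133 * → l++
[2,20] min(17,13)*18=234 best=234 * → r--
[2,19] min(17,13)*17=221 best=234 → r--
[2,18] min(17,4)*16=64 best=234 → r--
[2,17] min(17,16)*15=240 best=240 * → r--
[2,16] min(17,1)*14=14 best=240 → r--
[2,15] min(17,16)*13=208 best=240 → r--
[2,14] min(17,5)*12=60 best=240 → r--
[2,13] min(17,14)*11=154 best=240 → r--
[2,12] min(17,15)*10=150 best=240 → r--

l=2, r=11, best area=240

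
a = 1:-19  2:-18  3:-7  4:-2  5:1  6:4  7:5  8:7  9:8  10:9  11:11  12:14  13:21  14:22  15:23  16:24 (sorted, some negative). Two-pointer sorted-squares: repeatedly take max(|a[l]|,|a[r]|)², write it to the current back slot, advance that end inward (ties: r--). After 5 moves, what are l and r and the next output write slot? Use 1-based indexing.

l=2, r=12, next write slot=11

[1,16] |-19|<=|24| out[16]=576 → r--
[1,15] |-19|<=|23| out[15]=529 → r--
[1,14] |-19|<=|22| out[14]=484 → r--
[1,13] |-19|<=|21| out[13]=441 → r--
[1,12] |-19|>|14| out[12]=361 → l++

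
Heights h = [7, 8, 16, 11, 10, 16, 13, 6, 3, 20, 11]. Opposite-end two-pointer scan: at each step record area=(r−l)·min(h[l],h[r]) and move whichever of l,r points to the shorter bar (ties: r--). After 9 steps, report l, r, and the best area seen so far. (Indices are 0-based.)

l=8, r=9, best area=112

[0,10] min(7,11)*10=70 best=70 * → l++
[1,10] min(8,11)*9=72 best=72 * → l++
[2,10] min(16,11)*8=88 best=88 * → r--
[2,9] min(16,20)*7=112 best=112 * → l++
[3,9] min(11,20)*6=66 best=112 → l++
[4,9] min(10,20)*5=50 best=112 → l++
[5,9] min(16,20)*4=64 best=112 → l++
[6,9] min(13,20)*3=39 best=112 → l++
[7,9] min(6,20)*2=12 best=112 → l++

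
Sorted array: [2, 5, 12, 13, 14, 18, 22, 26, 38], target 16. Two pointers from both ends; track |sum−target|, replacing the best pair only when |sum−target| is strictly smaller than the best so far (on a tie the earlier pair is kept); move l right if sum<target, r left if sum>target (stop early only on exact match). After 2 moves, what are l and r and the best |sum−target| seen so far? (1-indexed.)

l=1, r=7, best |Δ|=12

l=1 r=9: 2+38=40 d=24 *, r--
l=1 r=8: 2+26=28 d=12 *, r--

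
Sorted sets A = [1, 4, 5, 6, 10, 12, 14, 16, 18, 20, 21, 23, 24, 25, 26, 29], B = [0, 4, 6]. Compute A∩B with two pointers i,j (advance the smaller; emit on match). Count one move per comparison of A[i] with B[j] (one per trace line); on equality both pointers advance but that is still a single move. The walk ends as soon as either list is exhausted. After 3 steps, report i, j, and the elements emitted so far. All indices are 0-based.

i=2, j=2, emitted=[4]

i=0 j=0: 1>0, j++
i=0 j=1: 1<4, i++
i=1 j=1: 4==4 emit, i++,j++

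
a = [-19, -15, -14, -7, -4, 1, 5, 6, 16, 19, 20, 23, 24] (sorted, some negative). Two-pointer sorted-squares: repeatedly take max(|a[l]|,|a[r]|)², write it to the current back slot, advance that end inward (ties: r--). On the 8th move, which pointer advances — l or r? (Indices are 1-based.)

l

l=1 r=13: |-19|<=|24| out[13]=576, r--
l=1 r=12: |-19|<=|23| out[12]=529, r--
l=1 r=11: |-19|<=|20| out[11]=400, r--
l=1 r=10: |-19|<=|19| out[10]=361, r--
l=1 r=9: |-19|>|16| out[9]=361, l++
l=2 r=9: |-15|<=|16| out[8]=256, r--
l=2 r=8: |-15|>|6| out[7]=225, l++
l=3 r=8: |-14|>|6| out[6]=196, l++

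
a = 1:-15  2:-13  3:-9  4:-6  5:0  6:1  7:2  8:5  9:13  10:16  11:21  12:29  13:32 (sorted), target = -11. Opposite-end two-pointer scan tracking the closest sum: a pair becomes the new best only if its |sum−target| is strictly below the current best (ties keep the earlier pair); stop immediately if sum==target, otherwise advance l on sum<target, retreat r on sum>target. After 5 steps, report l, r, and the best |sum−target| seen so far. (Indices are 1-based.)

l=1 r=13: -15+32=17 d=28 *, r--
l=1 r=12: -15+29=14 d=25 *, r--
l=1 r=11: -15+21=6 d=17 *, r--
l=1 r=10: -15+16=1 d=12 *, r--
l=1 r=9: -15+13=-2 d=9 *, r--

l=1, r=8, best |Δ|=9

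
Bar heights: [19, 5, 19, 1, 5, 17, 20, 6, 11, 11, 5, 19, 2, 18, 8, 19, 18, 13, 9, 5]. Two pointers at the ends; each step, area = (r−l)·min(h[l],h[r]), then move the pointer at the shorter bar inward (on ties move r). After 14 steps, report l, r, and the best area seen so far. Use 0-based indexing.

[0,19] min(19,5)*19=95 best=95 * → r--
[0,18] min(19,9)*18=162 best=162 * → r--
[0,17] min(19,13)*17=221 best=221 * → r--
[0,16] min(19,18)*16=288 best=288 * → r--
[0,15] min(19,19)*15=285 best=288 → r--
[0,14] min(19,8)*14=112 best=288 → r--
[0,13] min(19,18)*13=234 best=288 → r--
[0,12] min(19,2)*12=24 best=288 → r--
[0,11] min(19,19)*11=209 best=288 → r--
[0,10] min(19,5)*10=50 best=288 → r--
[0,9] min(19,11)*9=99 best=288 → r--
[0,8] min(19,11)*8=88 best=288 → r--
[0,7] min(19,6)*7=42 best=288 → r--
[0,6] min(19,20)*6=114 best=288 → l++

l=1, r=6, best area=288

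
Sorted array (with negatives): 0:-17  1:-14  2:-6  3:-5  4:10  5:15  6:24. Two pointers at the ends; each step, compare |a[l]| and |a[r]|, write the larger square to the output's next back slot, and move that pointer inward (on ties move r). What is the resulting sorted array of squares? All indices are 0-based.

[25, 36, 100, 196, 225, 289, 576]

[0,6] |-17|<=|24| out[6]=576 → r--
[0,5] |-17|>|15| out[5]=289 → l++
[1,5] |-14|<=|15| out[4]=225 → r--
[1,4] |-14|>|10| out[3]=196 → l++
[2,4] |-6|<=|10| out[2]=100 → r--
[2,3] |-6|>|-5| out[1]=36 → l++
[3,3] |-5|<=|-5| out[0]=25 → r--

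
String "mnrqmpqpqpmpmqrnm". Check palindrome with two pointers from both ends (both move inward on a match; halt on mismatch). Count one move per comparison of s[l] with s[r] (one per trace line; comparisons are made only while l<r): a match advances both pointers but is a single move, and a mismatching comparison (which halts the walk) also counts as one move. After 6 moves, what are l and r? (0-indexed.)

[0,16] 'm'=='m' → l++,r--
[1,15] 'n'=='n' → l++,r--
[2,14] 'r'=='r' → l++,r--
[3,13] 'q'=='q' → l++,r--
[4,12] 'm'=='m' → l++,r--
[5,11] 'p'=='p' → l++,r--

l=6, r=10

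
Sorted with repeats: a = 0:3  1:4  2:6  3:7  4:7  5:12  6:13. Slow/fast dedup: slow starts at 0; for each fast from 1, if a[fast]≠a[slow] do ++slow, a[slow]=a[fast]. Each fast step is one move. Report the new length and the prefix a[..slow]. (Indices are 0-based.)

slow=0 fast=1: a[fast]=4≠a[slow]=3 write a[1]=4, slow++,fast++
slow=1 fast=2: a[fast]=6≠a[slow]=4 write a[2]=6, slow++,fast++
slow=2 fast=3: a[fast]=7≠a[slow]=6 write a[3]=7, slow++,fast++
slow=3 fast=4: a[fast]=7=a[slow] dup, fast++
slow=3 fast=5: a[fast]=12≠a[slow]=7 write a[4]=12, slow++,fast++
slow=4 fast=6: a[fast]=13≠a[slow]=12 write a[5]=13, slow++,fast++

length 6; prefix = [3, 4, 6, 7, 12, 13]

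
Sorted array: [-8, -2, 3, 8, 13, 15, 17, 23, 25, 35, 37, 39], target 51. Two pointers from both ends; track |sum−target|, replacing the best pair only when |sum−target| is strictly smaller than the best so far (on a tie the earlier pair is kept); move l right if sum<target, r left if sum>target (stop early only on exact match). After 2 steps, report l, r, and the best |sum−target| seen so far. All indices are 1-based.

l=1 r=12: -8+39=31 d=20 *, l++
l=2 r=12: -2+39=37 d=14 *, l++

l=3, r=12, best |Δ|=14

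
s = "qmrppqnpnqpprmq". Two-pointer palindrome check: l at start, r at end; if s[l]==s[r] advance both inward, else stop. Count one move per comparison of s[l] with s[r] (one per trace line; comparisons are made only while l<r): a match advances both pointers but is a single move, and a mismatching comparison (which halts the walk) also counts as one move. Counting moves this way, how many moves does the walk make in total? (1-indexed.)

l=1 r=15: 'q'=='q', l++,r--
l=2 r=14: 'm'=='m', l++,r--
l=3 r=13: 'r'=='r', l++,r--
l=4 r=12: 'p'=='p', l++,r--
l=5 r=11: 'p'=='p', l++,r--
l=6 r=10: 'q'=='q', l++,r--
l=7 r=9: 'n'=='n', l++,r--

7 moves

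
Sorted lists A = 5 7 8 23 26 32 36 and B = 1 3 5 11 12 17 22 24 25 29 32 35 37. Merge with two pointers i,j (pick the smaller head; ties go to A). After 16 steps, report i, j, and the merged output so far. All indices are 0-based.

i=0 j=0: A[i]=5>B[j]=1 take 1, j++
i=0 j=1: A[i]=5>B[j]=3 take 3, j++
i=0 j=2: A[i]=5<=B[j]=5 take 5, i++
i=1 j=2: A[i]=7>B[j]=5 take 5, j++
i=1 j=3: A[i]=7<=B[j]=11 take 7, i++
i=2 j=3: A[i]=8<=B[j]=11 take 8, i++
i=3 j=3: A[i]=23>B[j]=11 take 11, j++
i=3 j=4: A[i]=23>B[j]=12 take 12, j++
i=3 j=5: A[i]=23>B[j]=17 take 17, j++
i=3 j=6: A[i]=23>B[j]=22 take 22, j++
i=3 j=7: A[i]=23<=B[j]=24 take 23, i++
i=4 j=7: A[i]=26>B[j]=24 take 24, j++
i=4 j=8: A[i]=26>B[j]=25 take 25, j++
i=4 j=9: A[i]=26<=B[j]=29 take 26, i++
i=5 j=9: A[i]=32>B[j]=29 take 29, j++
i=5 j=10: A[i]=32<=B[j]=32 take 32, i++

i=6, j=10, merged so far=[1, 3, 5, 5, 7, 8, 11, 12, 17, 22, 23, 24, 25, 26, 29, 32]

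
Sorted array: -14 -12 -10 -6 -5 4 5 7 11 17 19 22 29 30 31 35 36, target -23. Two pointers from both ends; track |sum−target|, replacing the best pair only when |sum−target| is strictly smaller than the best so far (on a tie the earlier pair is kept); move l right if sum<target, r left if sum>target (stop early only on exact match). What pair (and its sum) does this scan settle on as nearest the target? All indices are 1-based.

pair (-14, -10) with sum -24 (|Δ|=1)

[1,17] -14+36=22 d=45 * → r--
[1,16] -14+35=21 d=44 * → r--
[1,15] -14+31=17 d=40 * → r--
[1,14] -14+30=16 d=39 * → r--
[1,13] -14+29=15 d=38 * → r--
[1,12] -14+22=8 d=31 * → r--
[1,11] -14+19=5 d=28 * → r--
[1,10] -14+17=3 d=26 * → r--
[1,9] -14+11=-3 d=20 * → r--
[1,8] -14+7=-7 d=16 * → r--
[1,7] -14+5=-9 d=14 * → r--
[1,6] -14+4=-10 d=13 * → r--
[1,5] -14+-5=-19 d=4 * → r--
[1,4] -14+-6=-20 d=3 * → r--
[1,3] -14+-10=-24 d=1 * → l++
[2,3] -12+-10=-22 d=1 → r--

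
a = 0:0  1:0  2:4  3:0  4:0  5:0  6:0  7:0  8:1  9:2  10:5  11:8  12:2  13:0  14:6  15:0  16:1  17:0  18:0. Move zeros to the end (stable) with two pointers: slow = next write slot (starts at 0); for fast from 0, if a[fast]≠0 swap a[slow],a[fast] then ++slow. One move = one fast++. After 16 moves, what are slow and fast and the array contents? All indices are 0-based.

slow=7, fast=16, a=[4, 1, 2, 5, 8, 2, 6, 0, 0, 0, 0, 0, 0, 0, 0, 0, 1, 0, 0]

(s=0,f=0) a[fast]=0 → fast++
(s=0,f=1) a[fast]=0 → fast++
(s=0,f=2) a[fast]=4≠0 swap→a[0]=4 → slow++,fast++
(s=1,f=3) a[fast]=0 → fast++
(s=1,f=4) a[fast]=0 → fast++
(s=1,f=5) a[fast]=0 → fast++
(s=1,f=6) a[fast]=0 → fast++
(s=1,f=7) a[fast]=0 → fast++
(s=1,f=8) a[fast]=1≠0 swap→a[1]=1 → slow++,fast++
(s=2,f=9) a[fast]=2≠0 swap→a[2]=2 → slow++,fast++
(s=3,f=10) a[fast]=5≠0 swap→a[3]=5 → slow++,fast++
(s=4,f=11) a[fast]=8≠0 swap→a[4]=8 → slow++,fast++
(s=5,f=12) a[fast]=2≠0 swap→a[5]=2 → slow++,fast++
(s=6,f=13) a[fast]=0 → fast++
(s=6,f=14) a[fast]=6≠0 swap→a[6]=6 → slow++,fast++
(s=7,f=15) a[fast]=0 → fast++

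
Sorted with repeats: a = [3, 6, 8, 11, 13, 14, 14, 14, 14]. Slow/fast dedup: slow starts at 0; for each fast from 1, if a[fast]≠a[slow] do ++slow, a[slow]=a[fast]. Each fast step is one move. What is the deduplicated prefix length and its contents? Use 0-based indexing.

(s=0,f=1) a[fast]=6≠a[slow]=3 write a[1]=6 → slow++,fast++
(s=1,f=2) a[fast]=8≠a[slow]=6 write a[2]=8 → slow++,fast++
(s=2,f=3) a[fast]=11≠a[slow]=8 write a[3]=11 → slow++,fast++
(s=3,f=4) a[fast]=13≠a[slow]=11 write a[4]=13 → slow++,fast++
(s=4,f=5) a[fast]=14≠a[slow]=13 write a[5]=14 → slow++,fast++
(s=5,f=6) a[fast]=14=a[slow] dup → fast++
(s=5,f=7) a[fast]=14=a[slow] dup → fast++
(s=5,f=8) a[fast]=14=a[slow] dup → fast++

length 6; prefix = [3, 6, 8, 11, 13, 14]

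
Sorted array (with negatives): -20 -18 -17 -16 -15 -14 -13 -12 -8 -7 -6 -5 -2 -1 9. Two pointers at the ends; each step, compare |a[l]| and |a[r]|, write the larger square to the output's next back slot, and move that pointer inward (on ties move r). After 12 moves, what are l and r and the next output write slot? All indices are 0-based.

[0,14] |-20|>|9| out[14]=400 → l++
[1,14] |-18|>|9| out[13]=324 → l++
[2,14] |-17|>|9| out[12]=289 → l++
[3,14] |-16|>|9| out[11]=256 → l++
[4,14] |-15|>|9| out[10]=225 → l++
[5,14] |-14|>|9| out[9]=196 → l++
[6,14] |-13|>|9| out[8]=169 → l++
[7,14] |-12|>|9| out[7]=144 → l++
[8,14] |-8|<=|9| out[6]=81 → r--
[8,13] |-8|>|-1| out[5]=64 → l++
[9,13] |-7|>|-1| out[4]=49 → l++
[10,13] |-6|>|-1| out[3]=36 → l++

l=11, r=13, next write slot=2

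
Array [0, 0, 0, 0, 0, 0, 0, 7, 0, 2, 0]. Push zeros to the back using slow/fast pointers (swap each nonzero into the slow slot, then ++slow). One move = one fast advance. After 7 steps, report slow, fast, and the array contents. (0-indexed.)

(s=0,f=0) a[fast]=0 → fast++
(s=0,f=1) a[fast]=0 → fast++
(s=0,f=2) a[fast]=0 → fast++
(s=0,f=3) a[fast]=0 → fast++
(s=0,f=4) a[fast]=0 → fast++
(s=0,f=5) a[fast]=0 → fast++
(s=0,f=6) a[fast]=0 → fast++

slow=0, fast=7, a=[0, 0, 0, 0, 0, 0, 0, 7, 0, 2, 0]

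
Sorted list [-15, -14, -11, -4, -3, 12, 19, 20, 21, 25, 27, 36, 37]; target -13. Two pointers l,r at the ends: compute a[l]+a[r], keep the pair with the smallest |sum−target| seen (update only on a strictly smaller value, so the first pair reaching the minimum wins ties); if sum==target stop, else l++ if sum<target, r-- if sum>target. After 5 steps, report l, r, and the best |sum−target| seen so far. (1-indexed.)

l=1, r=8, best |Δ|=19

l=1 r=13: -15+37=22 d=35 *, r--
l=1 r=12: -15+36=21 d=34 *, r--
l=1 r=11: -15+27=12 d=25 *, r--
l=1 r=10: -15+25=10 d=23 *, r--
l=1 r=9: -15+21=6 d=19 *, r--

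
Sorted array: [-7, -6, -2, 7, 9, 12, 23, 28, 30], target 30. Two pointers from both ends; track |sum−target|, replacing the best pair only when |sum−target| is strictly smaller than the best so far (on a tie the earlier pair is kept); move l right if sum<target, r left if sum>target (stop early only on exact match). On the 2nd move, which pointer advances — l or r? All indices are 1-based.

l=1 r=9: -7+30=23 d=7 *, l++
l=2 r=9: -6+30=24 d=6 *, l++

l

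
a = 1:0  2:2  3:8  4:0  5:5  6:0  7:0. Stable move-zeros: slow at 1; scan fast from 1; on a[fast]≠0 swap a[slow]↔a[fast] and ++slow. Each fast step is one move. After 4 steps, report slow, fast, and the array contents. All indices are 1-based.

(s=1,f=1) a[fast]=0 → fast++
(s=1,f=2) a[fast]=2≠0 swap→a[1]=2 → slow++,fast++
(s=2,f=3) a[fast]=8≠0 swap→a[2]=8 → slow++,fast++
(s=3,f=4) a[fast]=0 → fast++

slow=3, fast=5, a=[2, 8, 0, 0, 5, 0, 0]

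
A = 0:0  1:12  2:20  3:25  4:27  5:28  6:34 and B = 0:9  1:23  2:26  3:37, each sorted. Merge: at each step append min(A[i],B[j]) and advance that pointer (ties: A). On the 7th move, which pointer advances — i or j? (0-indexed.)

j

[i=0,j=0] A[i]=0<=B[j]=9 take 0 → i++
[i=1,j=0] A[i]=12>B[j]=9 take 9 → j++
[i=1,j=1] A[i]=12<=B[j]=23 take 12 → i++
[i=2,j=1] A[i]=20<=B[j]=23 take 20 → i++
[i=3,j=1] A[i]=25>B[j]=23 take 23 → j++
[i=3,j=2] A[i]=25<=B[j]=26 take 25 → i++
[i=4,j=2] A[i]=27>B[j]=26 take 26 → j++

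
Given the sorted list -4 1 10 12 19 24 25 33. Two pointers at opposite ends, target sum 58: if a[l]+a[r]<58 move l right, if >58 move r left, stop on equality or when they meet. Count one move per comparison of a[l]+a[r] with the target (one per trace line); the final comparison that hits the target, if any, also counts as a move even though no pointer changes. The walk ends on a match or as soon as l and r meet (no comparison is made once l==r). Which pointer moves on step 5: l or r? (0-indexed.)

l=0 r=7: -4+33=29 <58, l++
l=1 r=7: 1+33=34 <58, l++
l=2 r=7: 10+33=43 <58, l++
l=3 r=7: 12+33=45 <58, l++
l=4 r=7: 19+33=52 <58, l++

l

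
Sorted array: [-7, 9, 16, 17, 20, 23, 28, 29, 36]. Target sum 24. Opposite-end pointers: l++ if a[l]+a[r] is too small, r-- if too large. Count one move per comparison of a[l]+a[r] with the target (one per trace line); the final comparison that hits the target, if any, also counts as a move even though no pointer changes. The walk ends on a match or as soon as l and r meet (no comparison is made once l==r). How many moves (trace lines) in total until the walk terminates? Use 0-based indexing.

l=0 r=8: -7+36=29 >24, r--
l=0 r=7: -7+29=22 <24, l++
l=1 r=7: 9+29=38 >24, r--
l=1 r=6: 9+28=37 >24, r--
l=1 r=5: 9+23=32 >24, r--
l=1 r=4: 9+20=29 >24, r--
l=1 r=3: 9+17=26 >24, r--
l=1 r=2: 9+16=25 >24, r--

8 moves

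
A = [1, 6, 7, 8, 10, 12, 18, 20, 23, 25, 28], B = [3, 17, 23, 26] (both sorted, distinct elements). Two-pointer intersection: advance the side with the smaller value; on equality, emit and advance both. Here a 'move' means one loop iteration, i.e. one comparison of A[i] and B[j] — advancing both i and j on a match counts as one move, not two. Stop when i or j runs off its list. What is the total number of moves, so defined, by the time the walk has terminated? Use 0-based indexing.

13 moves

[i=0,j=0] 1<3 → i++
[i=1,j=0] 6>3 → j++
[i=1,j=1] 6<17 → i++
[i=2,j=1] 7<17 → i++
[i=3,j=1] 8<17 → i++
[i=4,j=1] 10<17 → i++
[i=5,j=1] 12<17 → i++
[i=6,j=1] 18>17 → j++
[i=6,j=2] 18<23 → i++
[i=7,j=2] 20<23 → i++
[i=8,j=2] 23==23 emit → i++,j++
[i=9,j=3] 25<26 → i++
[i=10,j=3] 28>26 → j++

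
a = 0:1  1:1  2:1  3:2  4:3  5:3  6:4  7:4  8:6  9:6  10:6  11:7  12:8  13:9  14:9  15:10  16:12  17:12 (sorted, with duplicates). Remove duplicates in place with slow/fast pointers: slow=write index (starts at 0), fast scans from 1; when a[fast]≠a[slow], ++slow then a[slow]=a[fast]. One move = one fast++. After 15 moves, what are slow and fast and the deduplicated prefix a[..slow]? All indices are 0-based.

(s=0,f=1) a[fast]=1=a[slow] dup → fast++
(s=0,f=2) a[fast]=1=a[slow] dup → fast++
(s=0,f=3) a[fast]=2≠a[slow]=1 write a[1]=2 → slow++,fast++
(s=1,f=4) a[fast]=3≠a[slow]=2 write a[2]=3 → slow++,fast++
(s=2,f=5) a[fast]=3=a[slow] dup → fast++
(s=2,f=6) a[fast]=4≠a[slow]=3 write a[3]=4 → slow++,fast++
(s=3,f=7) a[fast]=4=a[slow] dup → fast++
(s=3,f=8) a[fast]=6≠a[slow]=4 write a[4]=6 → slow++,fast++
(s=4,f=9) a[fast]=6=a[slow] dup → fast++
(s=4,f=10) a[fast]=6=a[slow] dup → fast++
(s=4,f=11) a[fast]=7≠a[slow]=6 write a[5]=7 → slow++,fast++
(s=5,f=12) a[fast]=8≠a[slow]=7 write a[6]=8 → slow++,fast++
(s=6,f=13) a[fast]=9≠a[slow]=8 write a[7]=9 → slow++,fast++
(s=7,f=14) a[fast]=9=a[slow] dup → fast++
(s=7,f=15) a[fast]=10≠a[slow]=9 write a[8]=10 → slow++,fast++

slow=8, fast=16, prefix=[1, 2, 3, 4, 6, 7, 8, 9, 10]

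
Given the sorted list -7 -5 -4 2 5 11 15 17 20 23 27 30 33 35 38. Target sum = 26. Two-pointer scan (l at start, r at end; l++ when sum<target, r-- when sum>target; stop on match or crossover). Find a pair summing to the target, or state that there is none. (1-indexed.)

(-7, 33)

l=1 r=15: -7+38=31 >26, r--
l=1 r=14: -7+35=28 >26, r--
l=1 r=13: -7+33=26, found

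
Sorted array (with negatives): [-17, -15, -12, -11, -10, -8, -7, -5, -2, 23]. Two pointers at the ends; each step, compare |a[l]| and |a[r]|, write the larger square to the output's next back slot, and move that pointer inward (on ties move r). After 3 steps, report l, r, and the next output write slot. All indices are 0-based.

[0,9] |-17|<=|23| out[9]=529 → r--
[0,8] |-17|>|-2| out[8]=289 → l++
[1,8] |-15|>|-2| out[7]=225 → l++

l=2, r=8, next write slot=6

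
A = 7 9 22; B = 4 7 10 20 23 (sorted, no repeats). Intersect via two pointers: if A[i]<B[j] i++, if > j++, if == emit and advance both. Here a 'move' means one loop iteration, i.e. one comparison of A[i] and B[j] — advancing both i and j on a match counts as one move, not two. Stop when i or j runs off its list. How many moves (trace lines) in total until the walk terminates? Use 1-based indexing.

[i=1,j=1] 7>4 → j++
[i=1,j=2] 7==7 emit → i++,j++
[i=2,j=3] 9<10 → i++
[i=3,j=3] 22>10 → j++
[i=3,j=4] 22>20 → j++
[i=3,j=5] 22<23 → i++

6 moves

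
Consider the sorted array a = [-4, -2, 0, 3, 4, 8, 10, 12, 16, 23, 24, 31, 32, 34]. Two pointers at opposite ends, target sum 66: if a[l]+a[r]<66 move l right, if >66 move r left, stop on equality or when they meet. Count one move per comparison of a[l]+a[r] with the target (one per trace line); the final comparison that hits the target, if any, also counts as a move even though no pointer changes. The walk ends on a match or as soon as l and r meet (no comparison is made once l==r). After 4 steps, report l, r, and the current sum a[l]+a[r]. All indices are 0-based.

l=0 r=13: -4+34=30 <66, l++
l=1 r=13: -2+34=32 <66, l++
l=2 r=13: 0+34=34 <66, l++
l=3 r=13: 3+34=37 <66, l++

l=4, r=13, sum=38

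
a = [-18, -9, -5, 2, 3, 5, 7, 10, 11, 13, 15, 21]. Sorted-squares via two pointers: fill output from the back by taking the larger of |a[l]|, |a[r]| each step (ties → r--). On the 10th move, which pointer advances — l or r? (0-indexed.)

l

[0,11] |-18|<=|21| out[11]=441 → r--
[0,10] |-18|>|15| out[10]=324 → l++
[1,10] |-9|<=|15| out[9]=225 → r--
[1,9] |-9|<=|13| out[8]=169 → r--
[1,8] |-9|<=|11| out[7]=121 → r--
[1,7] |-9|<=|10| out[6]=100 → r--
[1,6] |-9|>|7| out[5]=81 → l++
[2,6] |-5|<=|7| out[4]=49 → r--
[2,5] |-5|<=|5| out[3]=25 → r--
[2,4] |-5|>|3| out[2]=25 → l++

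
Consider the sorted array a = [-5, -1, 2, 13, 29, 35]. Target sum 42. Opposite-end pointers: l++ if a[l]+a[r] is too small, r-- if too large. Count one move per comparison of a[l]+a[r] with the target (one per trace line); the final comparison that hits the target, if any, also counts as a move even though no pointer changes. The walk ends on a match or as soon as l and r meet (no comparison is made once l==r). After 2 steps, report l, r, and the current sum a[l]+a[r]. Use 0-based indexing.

[0,5] -5+35=30 <42 → l++
[1,5] -1+35=34 <42 → l++

l=2, r=5, sum=37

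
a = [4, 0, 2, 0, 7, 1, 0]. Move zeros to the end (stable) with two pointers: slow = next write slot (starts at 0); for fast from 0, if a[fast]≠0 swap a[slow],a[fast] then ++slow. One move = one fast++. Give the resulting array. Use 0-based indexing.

[4, 2, 7, 1, 0, 0, 0]

slow=0 fast=0: a[fast]=4≠0 swap→a[0]=4, slow++,fast++
slow=1 fast=1: a[fast]=0, fast++
slow=1 fast=2: a[fast]=2≠0 swap→a[1]=2, slow++,fast++
slow=2 fast=3: a[fast]=0, fast++
slow=2 fast=4: a[fast]=7≠0 swap→a[2]=7, slow++,fast++
slow=3 fast=5: a[fast]=1≠0 swap→a[3]=1, slow++,fast++
slow=4 fast=6: a[fast]=0, fast++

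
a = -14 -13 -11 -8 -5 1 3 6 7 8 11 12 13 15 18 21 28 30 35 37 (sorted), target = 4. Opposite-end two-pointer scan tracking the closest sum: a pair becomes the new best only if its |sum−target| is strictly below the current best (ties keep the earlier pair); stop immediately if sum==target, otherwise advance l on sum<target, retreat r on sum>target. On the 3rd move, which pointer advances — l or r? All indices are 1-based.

r

l=1 r=20: -14+37=23 d=19 *, r--
l=1 r=19: -14+35=21 d=17 *, r--
l=1 r=18: -14+30=16 d=12 *, r--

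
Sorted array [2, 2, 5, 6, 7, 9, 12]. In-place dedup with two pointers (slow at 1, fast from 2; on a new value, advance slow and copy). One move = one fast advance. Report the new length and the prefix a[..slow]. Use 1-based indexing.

length 6; prefix = [2, 5, 6, 7, 9, 12]

(s=1,f=2) a[fast]=2=a[slow] dup → fast++
(s=1,f=3) a[fast]=5≠a[slow]=2 write a[2]=5 → slow++,fast++
(s=2,f=4) a[fast]=6≠a[slow]=5 write a[3]=6 → slow++,fast++
(s=3,f=5) a[fast]=7≠a[slow]=6 write a[4]=7 → slow++,fast++
(s=4,f=6) a[fast]=9≠a[slow]=7 write a[5]=9 → slow++,fast++
(s=5,f=7) a[fast]=12≠a[slow]=9 write a[6]=12 → slow++,fast++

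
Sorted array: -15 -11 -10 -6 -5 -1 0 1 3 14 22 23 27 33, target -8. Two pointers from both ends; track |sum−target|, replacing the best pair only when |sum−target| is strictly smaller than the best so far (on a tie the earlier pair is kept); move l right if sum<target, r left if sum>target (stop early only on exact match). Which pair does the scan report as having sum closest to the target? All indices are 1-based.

[1,14] -15+33=18 d=26 * → r--
[1,13] -15+27=12 d=20 * → r--
[1,12] -15+23=8 d=16 * → r--
[1,11] -15+22=7 d=15 * → r--
[1,10] -15+14=-1 d=7 * → r--
[1,9] -15+3=-12 d=4 * → l++
[2,9] -11+3=-8 d=0 * → stop

pair (-11, 3) with sum -8 (|Δ|=0)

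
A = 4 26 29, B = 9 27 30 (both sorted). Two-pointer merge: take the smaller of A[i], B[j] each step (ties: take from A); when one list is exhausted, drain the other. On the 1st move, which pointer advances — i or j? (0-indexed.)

i

[i=0,j=0] A[i]=4<=B[j]=9 take 4 → i++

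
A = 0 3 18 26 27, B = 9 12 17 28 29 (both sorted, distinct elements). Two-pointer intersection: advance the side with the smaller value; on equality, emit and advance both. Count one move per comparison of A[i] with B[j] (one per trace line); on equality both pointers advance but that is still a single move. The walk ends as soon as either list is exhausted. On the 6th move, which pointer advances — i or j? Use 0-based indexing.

i=0 j=0: 0<9, i++
i=1 j=0: 3<9, i++
i=2 j=0: 18>9, j++
i=2 j=1: 18>12, j++
i=2 j=2: 18>17, j++
i=2 j=3: 18<28, i++

i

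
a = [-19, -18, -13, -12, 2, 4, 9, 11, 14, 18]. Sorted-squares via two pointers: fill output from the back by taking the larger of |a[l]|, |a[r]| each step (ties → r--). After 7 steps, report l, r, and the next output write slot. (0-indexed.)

[0,9] |-19|>|18| out[9]=361 → l++
[1,9] |-18|<=|18| out[8]=324 → r--
[1,8] |-18|>|14| out[7]=324 → l++
[2,8] |-13|<=|14| out[6]=196 → r--
[2,7] |-13|>|11| out[5]=169 → l++
[3,7] |-12|>|11| out[4]=144 → l++
[4,7] |2|<=|11| out[3]=121 → r--

l=4, r=6, next write slot=2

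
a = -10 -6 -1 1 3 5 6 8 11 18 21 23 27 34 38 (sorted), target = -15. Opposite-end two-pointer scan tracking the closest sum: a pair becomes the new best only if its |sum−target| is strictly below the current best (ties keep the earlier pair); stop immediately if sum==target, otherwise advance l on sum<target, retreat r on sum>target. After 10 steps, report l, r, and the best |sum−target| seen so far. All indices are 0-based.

l=0, r=4, best |Δ|=10

[0,14] -10+38=28 d=43 * → r--
[0,13] -10+34=24 d=39 * → r--
[0,12] -10+27=17 d=32 * → r--
[0,11] -10+23=13 d=28 * → r--
[0,10] -10+21=11 d=26 * → r--
[0,9] -10+18=8 d=23 * → r--
[0,8] -10+11=1 d=16 * → r--
[0,7] -10+8=-2 d=13 * → r--
[0,6] -10+6=-4 d=11 * → r--
[0,5] -10+5=-5 d=10 * → r--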